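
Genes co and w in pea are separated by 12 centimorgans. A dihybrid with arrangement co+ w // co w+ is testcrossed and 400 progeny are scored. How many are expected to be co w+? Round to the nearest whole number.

176

A map distance of 12 centimorgans corresponds to a recombination frequency of 0.120.
The F1 is co+ w / co w+, so co w+ is a parental gamete class with expected frequency (1 − r)/2 = 0.880/2 = 0.4400.
Expected number = 0.4400 × 400 = 176.00 ≈ 176.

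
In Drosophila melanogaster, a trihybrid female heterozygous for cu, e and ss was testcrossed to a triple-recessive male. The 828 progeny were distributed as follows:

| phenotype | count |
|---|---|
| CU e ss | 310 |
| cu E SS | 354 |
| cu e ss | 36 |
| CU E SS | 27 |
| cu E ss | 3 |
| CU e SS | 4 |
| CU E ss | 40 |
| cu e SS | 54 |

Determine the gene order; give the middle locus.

ss

The two most frequent reciprocal classes, cu E SS and CU e ss, are the parental types, so the F1 was cu E SS / CU e ss.
The two rarest classes, cu E ss and CU e SS, are the double crossovers. Comparing them with the parentals, only the ss allele has switched, so ss is the middle locus and the order is cu – ss – e.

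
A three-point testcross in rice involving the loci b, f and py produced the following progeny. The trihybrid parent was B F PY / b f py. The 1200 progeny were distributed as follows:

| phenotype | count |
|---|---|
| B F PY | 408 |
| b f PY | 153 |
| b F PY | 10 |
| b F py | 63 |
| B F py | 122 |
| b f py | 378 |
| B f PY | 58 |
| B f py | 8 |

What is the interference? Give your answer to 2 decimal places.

0.47

The two rarest classes, b F PY and B f py, are the double crossovers. Comparing them with the parentals, only the b allele has switched, so b is the middle locus and the order is f – b – py.
f–b: (121 + 18)/1200 = 0.1158; b–py: (275 + 18)/1200 = 0.2442.
Expected DCO frequency = 0.1158 × 0.2442 ≈ 0.02828; observed = 18/1200 ≈ 0.01500.
Coefficient of coincidence = 0.01500/0.02828 ≈ 0.53; interference = 1 − 0.53 = 0.47.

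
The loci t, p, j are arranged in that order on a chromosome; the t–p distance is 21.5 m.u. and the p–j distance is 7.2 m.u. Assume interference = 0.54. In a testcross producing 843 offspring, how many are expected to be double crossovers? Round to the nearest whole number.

6

Map distances give recombination frequencies of 0.215 and 0.072 for the two intervals.
With interference 0.54 (so coincidence = 0.46), expected double-crossover frequency = 0.215 × 0.072 × 0.46 = 0.00712.
Expected number = 0.00712 × 843 = 6.00 ≈ 6.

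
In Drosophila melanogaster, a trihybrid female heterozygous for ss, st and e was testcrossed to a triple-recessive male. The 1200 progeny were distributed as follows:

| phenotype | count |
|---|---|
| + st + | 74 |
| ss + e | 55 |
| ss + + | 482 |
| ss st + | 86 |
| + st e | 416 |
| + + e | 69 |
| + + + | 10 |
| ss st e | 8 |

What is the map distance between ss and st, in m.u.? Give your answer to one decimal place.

The two most frequent reciprocal classes, ss + + and + st e, are the parental types, so the F1 was ss + + / + st e.
The two rarest classes, + + + and ss st e, are the double crossovers. Comparing them with the parentals, only the ss allele has switched, so ss is the middle locus and the order is st – ss – e.
Crossovers in the st–ss interval produce the single-crossover classes ss st + and + + e (86 + 69 = 155) plus the double crossovers (18).
RF(st–ss) = (155 + 18) / 1200 = 173/1200 = 0.1442 → 14.4 m.u.

14.4 m.u.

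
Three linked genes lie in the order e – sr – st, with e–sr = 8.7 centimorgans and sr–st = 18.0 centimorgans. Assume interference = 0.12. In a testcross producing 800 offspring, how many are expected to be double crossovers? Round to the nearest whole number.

Map distances give recombination frequencies of 0.087 and 0.180 for the two intervals.
With interference 0.12 (so coincidence = 0.88), expected double-crossover frequency = 0.087 × 0.180 × 0.88 = 0.01378.
Expected number = 0.01378 × 800 = 11.02 ≈ 11.

11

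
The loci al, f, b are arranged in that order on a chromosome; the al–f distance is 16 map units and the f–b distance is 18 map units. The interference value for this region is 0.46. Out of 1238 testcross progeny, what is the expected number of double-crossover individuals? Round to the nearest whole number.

Map distances give recombination frequencies of 0.160 and 0.180 for the two intervals.
With interference 0.46 (so coincidence = 0.54), expected double-crossover frequency = 0.160 × 0.180 × 0.54 = 0.01555.
Expected number = 0.01555 × 1238 = 19.25 ≈ 19.

19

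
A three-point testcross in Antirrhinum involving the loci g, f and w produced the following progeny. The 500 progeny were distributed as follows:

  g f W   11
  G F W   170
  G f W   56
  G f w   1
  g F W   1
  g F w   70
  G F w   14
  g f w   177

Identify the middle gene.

g

The two most frequent reciprocal classes, G F W and g f w, are the parental types, so the F1 was G F W / g f w.
The two rarest classes, g F W and G f w, are the double crossovers. Comparing them with the parentals, only the g allele has switched, so g is the middle locus and the order is w – g – f.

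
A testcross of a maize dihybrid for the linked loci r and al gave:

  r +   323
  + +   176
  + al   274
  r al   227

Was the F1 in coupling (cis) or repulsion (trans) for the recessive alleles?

The two most frequent classes are + al (274) and r + (323); these are the parental (non-recombinant) types.
So the F1 carried + al on one chromosome and r + on the other — the recessive alleles are on opposite chromosomes (trans / repulsion).

trans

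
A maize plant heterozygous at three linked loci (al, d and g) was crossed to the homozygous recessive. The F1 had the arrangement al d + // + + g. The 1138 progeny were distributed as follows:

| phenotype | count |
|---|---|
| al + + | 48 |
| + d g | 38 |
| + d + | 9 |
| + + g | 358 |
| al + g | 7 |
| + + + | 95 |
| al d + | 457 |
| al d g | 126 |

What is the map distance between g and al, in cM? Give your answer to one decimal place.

20.8 cM

The two rarest classes, + d + and al + g, are the double crossovers. Comparing them with the parentals, only the al allele has switched, so al is the middle locus and the order is d – al – g.
Crossovers in the al–g interval produce the single-crossover classes al d g and + + + (126 + 95 = 221) plus the double crossovers (16).
RF(al–g) = (221 + 16) / 1138 = 237/1138 = 0.2083 → 20.8 cM.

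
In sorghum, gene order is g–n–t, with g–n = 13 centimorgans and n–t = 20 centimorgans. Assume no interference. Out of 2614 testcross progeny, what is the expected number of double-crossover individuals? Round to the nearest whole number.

68

Map distances give recombination frequencies of 0.130 and 0.200 for the two intervals.
With no interference, expected double-crossover frequency = 0.130 × 0.200 = 0.02600.
Expected number = 0.02600 × 2614 = 67.96 ≈ 68.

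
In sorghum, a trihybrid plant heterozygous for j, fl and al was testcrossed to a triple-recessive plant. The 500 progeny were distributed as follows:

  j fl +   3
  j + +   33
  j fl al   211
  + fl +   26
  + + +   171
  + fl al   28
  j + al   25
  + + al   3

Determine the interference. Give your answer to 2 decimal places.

0.21

The two most frequent reciprocal classes, j fl al and + + +, are the parental types, so the F1 was j fl al / + + +.
The two rarest classes, j fl + and + + al, are the double crossovers. Comparing them with the parentals, only the al allele has switched, so al is the middle locus and the order is fl – al – j.
fl–al: (51 + 6)/500 = 0.1140; al–j: (61 + 6)/500 = 0.1340.
Expected DCO frequency = 0.1140 × 0.1340 ≈ 0.01528; observed = 6/500 ≈ 0.01200.
Coefficient of coincidence = 0.01200/0.01528 ≈ 0.79; interference = 1 − 0.79 = 0.21.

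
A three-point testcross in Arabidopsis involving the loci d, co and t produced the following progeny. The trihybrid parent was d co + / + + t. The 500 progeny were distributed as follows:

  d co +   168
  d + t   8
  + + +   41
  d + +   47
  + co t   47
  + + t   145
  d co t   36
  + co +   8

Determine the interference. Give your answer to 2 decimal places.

0.22

The two rarest classes, + co + and d + t, are the double crossovers. Comparing them with the parentals, only the d allele has switched, so d is the middle locus and the order is co – d – t.
co–d: (94 + 16)/500 = 0.2200; d–t: (77 + 16)/500 = 0.1860.
Expected DCO frequency = 0.2200 × 0.1860 ≈ 0.04092; observed = 16/500 ≈ 0.03200.
Coefficient of coincidence = 0.03200/0.04092 ≈ 0.78; interference = 1 − 0.78 = 0.22.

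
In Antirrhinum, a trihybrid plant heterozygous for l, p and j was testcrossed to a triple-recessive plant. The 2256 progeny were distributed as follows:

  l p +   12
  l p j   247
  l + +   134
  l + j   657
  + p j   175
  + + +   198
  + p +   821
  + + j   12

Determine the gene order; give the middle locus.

The two most frequent reciprocal classes, + p + and l + j, are the parental types, so the F1 was + p + / l + j.
The two rarest classes, l p + and + + j, are the double crossovers. Comparing them with the parentals, only the l allele has switched, so l is the middle locus and the order is p – l – j.

l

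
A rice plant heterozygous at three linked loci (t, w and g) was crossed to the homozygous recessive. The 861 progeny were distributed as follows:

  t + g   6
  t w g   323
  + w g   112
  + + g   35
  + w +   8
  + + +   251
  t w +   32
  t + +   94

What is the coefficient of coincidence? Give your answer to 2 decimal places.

0.68

The two most frequent reciprocal classes, t w g and + + +, are the parental types, so the F1 was t w g / + + +.
The two rarest classes, t + g and + w +, are the double crossovers. Comparing them with the parentals, only the w allele has switched, so w is the middle locus and the order is g – w – t.
g–w: (67 + 14)/861 = 0.0941; w–t: (206 + 14)/861 = 0.2555.
Expected DCO frequency = 0.0941 × 0.2555 ≈ 0.02404; observed = 14/861 ≈ 0.01626.
Coefficient of coincidence = 0.01626/0.02404 ≈ 0.68.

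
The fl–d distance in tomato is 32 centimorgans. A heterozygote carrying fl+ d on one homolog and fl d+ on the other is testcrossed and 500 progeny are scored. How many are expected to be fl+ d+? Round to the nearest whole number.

80

A map distance of 32 centimorgans corresponds to a recombination frequency of 0.320.
The F1 is fl+ d / fl d+, so fl+ d+ is a recombinant gamete class with expected frequency r/2 = 0.320/2 = 0.1600.
Expected number = 0.1600 × 500 = 80.00 ≈ 80.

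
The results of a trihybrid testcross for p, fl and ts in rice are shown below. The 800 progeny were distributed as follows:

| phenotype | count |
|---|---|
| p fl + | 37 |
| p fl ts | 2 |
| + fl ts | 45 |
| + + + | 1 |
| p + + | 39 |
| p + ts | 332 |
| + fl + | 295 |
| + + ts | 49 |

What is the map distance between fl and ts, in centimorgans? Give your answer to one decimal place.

The two most frequent reciprocal classes, + fl + and p + ts, are the parental types, so the F1 was + fl + / p + ts.
The two rarest classes, + + + and p fl ts, are the double crossovers. Comparing them with the parentals, only the fl allele has switched, so fl is the middle locus and the order is p – fl – ts.
Crossovers in the fl–ts interval produce the single-crossover classes + fl ts and p + + (45 + 39 = 84) plus the double crossovers (3).
RF(fl–ts) = (84 + 3) / 800 = 87/800 = 0.1087 → 10.9 centimorgans.

10.9 centimorgans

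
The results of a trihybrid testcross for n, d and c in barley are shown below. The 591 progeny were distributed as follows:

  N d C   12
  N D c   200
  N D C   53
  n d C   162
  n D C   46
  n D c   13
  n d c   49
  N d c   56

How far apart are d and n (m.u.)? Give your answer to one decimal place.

21.5 m.u.

The two most frequent reciprocal classes, N D c and n d C, are the parental types, so the F1 was N D c / n d C.
The two rarest classes, n D c and N d C, are the double crossovers. Comparing them with the parentals, only the n allele has switched, so n is the middle locus and the order is d – n – c.
Crossovers in the d–n interval produce the single-crossover classes N d c and n D C (56 + 46 = 102) plus the double crossovers (25).
RF(d–n) = (102 + 25) / 591 = 127/591 = 0.2149 → 21.5 m.u.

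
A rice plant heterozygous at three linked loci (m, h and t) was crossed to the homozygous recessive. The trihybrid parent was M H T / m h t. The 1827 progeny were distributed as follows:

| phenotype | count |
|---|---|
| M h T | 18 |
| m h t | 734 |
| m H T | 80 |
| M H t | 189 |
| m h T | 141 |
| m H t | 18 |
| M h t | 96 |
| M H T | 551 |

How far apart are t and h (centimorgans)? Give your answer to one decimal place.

The two rarest classes, M h T and m H t, are the double crossovers. Comparing them with the parentals, only the h allele has switched, so h is the middle locus and the order is m – h – t.
Crossovers in the h–t interval produce the single-crossover classes M H t and m h T (189 + 141 = 330) plus the double crossovers (36).
RF(h–t) = (330 + 36) / 1827 = 366/1827 = 0.2003 → 20.0 centimorgans.

20.0 centimorgans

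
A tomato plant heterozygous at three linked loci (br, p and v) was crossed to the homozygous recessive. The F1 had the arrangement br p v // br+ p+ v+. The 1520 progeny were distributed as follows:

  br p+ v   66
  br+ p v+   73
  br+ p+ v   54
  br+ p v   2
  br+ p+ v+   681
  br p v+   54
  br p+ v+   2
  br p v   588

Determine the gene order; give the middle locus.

The two rarest classes, br+ p v and br p+ v+, are the double crossovers. Comparing them with the parentals, only the br allele has switched, so br is the middle locus and the order is v – br – p.

br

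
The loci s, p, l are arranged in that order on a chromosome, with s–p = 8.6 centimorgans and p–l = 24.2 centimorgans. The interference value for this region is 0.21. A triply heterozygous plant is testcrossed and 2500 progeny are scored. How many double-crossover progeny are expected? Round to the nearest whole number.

41

Map distances give recombination frequencies of 0.086 and 0.242 for the two intervals.
With interference 0.21 (so coincidence = 0.79), expected double-crossover frequency = 0.086 × 0.242 × 0.79 = 0.01644.
Expected number = 0.01644 × 2500 = 41.10 ≈ 41.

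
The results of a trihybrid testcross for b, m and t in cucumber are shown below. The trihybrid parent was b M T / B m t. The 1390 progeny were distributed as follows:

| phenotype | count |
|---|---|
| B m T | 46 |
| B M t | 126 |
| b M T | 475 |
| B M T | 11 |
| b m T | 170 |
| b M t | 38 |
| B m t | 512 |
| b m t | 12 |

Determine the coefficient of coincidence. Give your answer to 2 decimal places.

The two rarest classes, B M T and b m t, are the double crossovers. Comparing them with the parentals, only the b allele has switched, so b is the middle locus and the order is m – b – t.
m–b: (296 + 23)/1390 = 0.2295; b–t: (84 + 23)/1390 = 0.0770.
Expected DCO frequency = 0.2295 × 0.0770 ≈ 0.01767; observed = 23/1390 ≈ 0.01655.
Coefficient of coincidence = 0.01655/0.01767 ≈ 0.94.

0.94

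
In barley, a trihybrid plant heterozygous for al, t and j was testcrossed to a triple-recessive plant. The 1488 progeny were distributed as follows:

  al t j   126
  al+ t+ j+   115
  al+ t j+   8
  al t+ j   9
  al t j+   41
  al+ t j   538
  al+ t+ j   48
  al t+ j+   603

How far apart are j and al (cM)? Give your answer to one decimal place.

The two most frequent reciprocal classes, al+ t j and al t+ j+, are the parental types, so the F1 was al+ t j / al t+ j+.
The two rarest classes, al+ t j+ and al t+ j, are the double crossovers. Comparing them with the parentals, only the j allele has switched, so j is the middle locus and the order is t – j – al.
Crossovers in the j–al interval produce the single-crossover classes al t j and al+ t+ j+ (126 + 115 = 241) plus the double crossovers (17).
RF(j–al) = (241 + 17) / 1488 = 258/1488 = 0.1734 → 17.3 cM.

17.3 cM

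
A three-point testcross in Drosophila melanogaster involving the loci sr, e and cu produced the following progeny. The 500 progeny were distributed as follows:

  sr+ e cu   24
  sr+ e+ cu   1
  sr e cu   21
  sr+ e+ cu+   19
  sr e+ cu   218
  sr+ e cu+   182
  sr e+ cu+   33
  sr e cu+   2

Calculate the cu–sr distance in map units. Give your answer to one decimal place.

The two most frequent reciprocal classes, sr+ e cu+ and sr e+ cu, are the parental types, so the F1 was sr+ e cu+ / sr e+ cu.
The two rarest classes, sr e cu+ and sr+ e+ cu, are the double crossovers. Comparing them with the parentals, only the sr allele has switched, so sr is the middle locus and the order is e – sr – cu.
Crossovers in the sr–cu interval produce the single-crossover classes sr+ e cu and sr e+ cu+ (24 + 33 = 57) plus the double crossovers (3).
RF(sr–cu) = (57 + 3) / 500 = 60/500 = 0.1200 → 12.0 map units.

12.0 map units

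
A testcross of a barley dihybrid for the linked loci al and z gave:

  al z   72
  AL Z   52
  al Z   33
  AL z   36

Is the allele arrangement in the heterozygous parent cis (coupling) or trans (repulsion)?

The two most frequent classes are AL Z (52) and al z (72); these are the parental (non-recombinant) types.
So the F1 carried AL Z on one chromosome and al z on the other — the recessive alleles are on the same chromosome (cis / coupling).

cis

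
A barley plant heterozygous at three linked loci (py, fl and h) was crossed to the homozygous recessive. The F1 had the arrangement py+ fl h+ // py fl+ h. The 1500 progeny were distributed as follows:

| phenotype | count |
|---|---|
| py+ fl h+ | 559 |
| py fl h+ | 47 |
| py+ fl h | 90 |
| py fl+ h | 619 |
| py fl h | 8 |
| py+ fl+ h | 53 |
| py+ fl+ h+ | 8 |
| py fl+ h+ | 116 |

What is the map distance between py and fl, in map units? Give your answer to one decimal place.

The two rarest classes, py+ fl+ h+ and py fl h, are the double crossovers. Comparing them with the parentals, only the fl allele has switched, so fl is the middle locus and the order is h – fl – py.
Crossovers in the fl–py interval produce the single-crossover classes py fl h+ and py+ fl+ h (47 + 53 = 100) plus the double crossovers (16).
RF(fl–py) = (100 + 16) / 1500 = 116/1500 = 0.0773 → 7.7 map units.

7.7 map units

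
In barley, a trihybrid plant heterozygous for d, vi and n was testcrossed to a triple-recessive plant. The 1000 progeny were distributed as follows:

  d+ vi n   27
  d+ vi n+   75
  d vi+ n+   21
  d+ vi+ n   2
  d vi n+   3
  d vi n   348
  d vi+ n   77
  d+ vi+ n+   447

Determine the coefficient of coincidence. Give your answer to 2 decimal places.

The two most frequent reciprocal classes, d vi n and d+ vi+ n+, are the parental types, so the F1 was d vi n / d+ vi+ n+.
The two rarest classes, d vi n+ and d+ vi+ n, are the double crossovers. Comparing them with the parentals, only the n allele has switched, so n is the middle locus and the order is vi – n – d.
vi–n: (152 + 5)/1000 = 0.1570; n–d: (48 + 5)/1000 = 0.0530.
Expected DCO frequency = 0.1570 × 0.0530 ≈ 0.00832; observed = 5/1000 ≈ 0.00500.
Coefficient of coincidence = 0.00500/0.00832 ≈ 0.60.

0.60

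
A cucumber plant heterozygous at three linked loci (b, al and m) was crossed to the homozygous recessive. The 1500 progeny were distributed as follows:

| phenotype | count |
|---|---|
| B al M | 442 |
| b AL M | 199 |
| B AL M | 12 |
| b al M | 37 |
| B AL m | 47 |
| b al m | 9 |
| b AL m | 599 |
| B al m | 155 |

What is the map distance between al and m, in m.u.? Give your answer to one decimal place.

25.0 m.u.

The two most frequent reciprocal classes, B al M and b AL m, are the parental types, so the F1 was B al M / b AL m.
The two rarest classes, B AL M and b al m, are the double crossovers. Comparing them with the parentals, only the al allele has switched, so al is the middle locus and the order is b – al – m.
Crossovers in the al–m interval produce the single-crossover classes B al m and b AL M (155 + 199 = 354) plus the double crossovers (21).
RF(al–m) = (354 + 21) / 1500 = 375/1500 = 0.2500 → 25.0 m.u.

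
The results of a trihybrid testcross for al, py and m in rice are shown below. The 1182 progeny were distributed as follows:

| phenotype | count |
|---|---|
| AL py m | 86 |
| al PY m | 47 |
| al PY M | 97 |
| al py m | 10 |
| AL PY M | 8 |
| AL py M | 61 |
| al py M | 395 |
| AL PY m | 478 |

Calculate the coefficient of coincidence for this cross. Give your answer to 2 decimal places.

0.84

The two most frequent reciprocal classes, AL PY m and al py M, are the parental types, so the F1 was AL PY m / al py M.
The two rarest classes, AL PY M and al py m, are the double crossovers. Comparing them with the parentals, only the m allele has switched, so m is the middle locus and the order is al – m – py.
al–m: (108 + 18)/1182 = 0.1066; m–py: (183 + 18)/1182 = 0.1701.
Expected DCO frequency = 0.1066 × 0.1701 ≈ 0.01813; observed = 18/1182 ≈ 0.01523.
Coefficient of coincidence = 0.01523/0.01813 ≈ 0.84.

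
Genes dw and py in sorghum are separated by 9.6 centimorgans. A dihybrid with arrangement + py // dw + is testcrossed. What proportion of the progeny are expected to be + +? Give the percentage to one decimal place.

4.8%

A map distance of 9.6 centimorgans corresponds to a recombination frequency of 0.096.
The F1 is + py / dw +, so + + is a recombinant gamete class with expected frequency r/2 = 0.096/2 = 0.0480.
That is 0.0480 = 4.8% of the progeny.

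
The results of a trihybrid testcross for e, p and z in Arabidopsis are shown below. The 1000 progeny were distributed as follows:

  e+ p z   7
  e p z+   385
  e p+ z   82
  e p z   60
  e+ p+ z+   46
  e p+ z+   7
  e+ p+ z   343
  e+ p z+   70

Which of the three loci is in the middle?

p

The two most frequent reciprocal classes, e+ p+ z and e p z+, are the parental types, so the F1 was e+ p+ z / e p z+.
The two rarest classes, e+ p z and e p+ z+, are the double crossovers. Comparing them with the parentals, only the p allele has switched, so p is the middle locus and the order is z – p – e.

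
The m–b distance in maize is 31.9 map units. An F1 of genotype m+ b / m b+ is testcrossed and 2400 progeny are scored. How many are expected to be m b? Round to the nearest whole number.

A map distance of 31.9 map units corresponds to a recombination frequency of 0.319.
The F1 is m+ b / m b+, so m b is a recombinant gamete class with expected frequency r/2 = 0.319/2 = 0.1595.
Expected number = 0.1595 × 2400 = 382.80 ≈ 383.

383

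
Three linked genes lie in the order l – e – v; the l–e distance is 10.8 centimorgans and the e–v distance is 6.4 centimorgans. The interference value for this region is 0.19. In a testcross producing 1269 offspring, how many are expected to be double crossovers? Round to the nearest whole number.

Map distances give recombination frequencies of 0.108 and 0.064 for the two intervals.
With interference 0.19 (so coincidence = 0.81), expected double-crossover frequency = 0.108 × 0.064 × 0.81 = 0.00560.
Expected number = 0.00560 × 1269 = 7.10 ≈ 7.

7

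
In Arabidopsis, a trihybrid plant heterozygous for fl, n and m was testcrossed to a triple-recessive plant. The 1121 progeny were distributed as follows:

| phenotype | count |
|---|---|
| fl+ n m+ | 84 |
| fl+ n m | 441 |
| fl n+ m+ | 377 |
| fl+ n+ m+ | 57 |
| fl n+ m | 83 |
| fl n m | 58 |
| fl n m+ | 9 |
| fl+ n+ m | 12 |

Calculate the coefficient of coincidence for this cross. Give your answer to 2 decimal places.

0.92

The two most frequent reciprocal classes, fl n+ m+ and fl+ n m, are the parental types, so the F1 was fl n+ m+ / fl+ n m.
The two rarest classes, fl n m+ and fl+ n+ m, are the double crossovers. Comparing them with the parentals, only the n allele has switched, so n is the middle locus and the order is m – n – fl.
m–n: (167 + 21)/1121 = 0.1677; n–fl: (115 + 21)/1121 = 0.1213.
Expected DCO frequency = 0.1677 × 0.1213 ≈ 0.02034; observed = 21/1121 ≈ 0.01873.
Coefficient of coincidence = 0.01873/0.02034 ≈ 0.92.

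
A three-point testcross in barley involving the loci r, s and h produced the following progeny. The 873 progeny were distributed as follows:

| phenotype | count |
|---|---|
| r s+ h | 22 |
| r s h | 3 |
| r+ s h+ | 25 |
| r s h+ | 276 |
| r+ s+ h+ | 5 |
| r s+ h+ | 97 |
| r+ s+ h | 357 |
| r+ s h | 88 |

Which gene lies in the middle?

h

The two most frequent reciprocal classes, r+ s+ h and r s h+, are the parental types, so the F1 was r+ s+ h / r s h+.
The two rarest classes, r+ s+ h+ and r s h, are the double crossovers. Comparing them with the parentals, only the h allele has switched, so h is the middle locus and the order is s – h – r.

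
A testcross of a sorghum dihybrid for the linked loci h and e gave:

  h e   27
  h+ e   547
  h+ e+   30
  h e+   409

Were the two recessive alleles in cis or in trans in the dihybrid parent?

trans

The two most frequent classes are h+ e (547) and h e+ (409); these are the parental (non-recombinant) types.
So the F1 carried h+ e on one chromosome and h e+ on the other — the recessive alleles are on opposite chromosomes (trans / repulsion).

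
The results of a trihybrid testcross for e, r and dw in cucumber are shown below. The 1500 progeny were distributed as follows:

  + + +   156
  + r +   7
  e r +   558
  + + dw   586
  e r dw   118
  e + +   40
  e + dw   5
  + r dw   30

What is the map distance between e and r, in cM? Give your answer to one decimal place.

5.5 cM

The two most frequent reciprocal classes, + + dw and e r +, are the parental types, so the F1 was + + dw / e r +.
The two rarest classes, e + dw and + r +, are the double crossovers. Comparing them with the parentals, only the e allele has switched, so e is the middle locus and the order is r – e – dw.
Crossovers in the r–e interval produce the single-crossover classes + r dw and e + + (30 + 40 = 70) plus the double crossovers (12).
RF(r–e) = (70 + 12) / 1500 = 82/1500 = 0.0547 → 5.5 cM.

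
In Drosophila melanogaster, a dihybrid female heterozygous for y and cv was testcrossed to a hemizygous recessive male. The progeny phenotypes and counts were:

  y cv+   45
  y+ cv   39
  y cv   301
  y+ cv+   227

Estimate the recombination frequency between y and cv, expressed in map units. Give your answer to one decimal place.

13.7 map units

The two most frequent classes, y+ cv+ (227) and y cv (301), are the parental types, so the F1 was y+ cv+ / y cv.
The recombinant classes are y+ cv and y cv+: 39 + 45 = 84.
Recombination frequency = 84/612 = 0.1373 ≈ 13.7%, i.e. 13.7 map units.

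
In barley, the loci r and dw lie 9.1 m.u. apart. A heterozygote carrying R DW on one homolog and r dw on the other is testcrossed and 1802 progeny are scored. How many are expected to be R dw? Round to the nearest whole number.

A map distance of 9.1 m.u. corresponds to a recombination frequency of 0.091.
The F1 is R DW / r dw, so R dw is a recombinant gamete class with expected frequency r/2 = 0.091/2 = 0.0455.
Expected number = 0.0455 × 1802 = 81.99 ≈ 82.

82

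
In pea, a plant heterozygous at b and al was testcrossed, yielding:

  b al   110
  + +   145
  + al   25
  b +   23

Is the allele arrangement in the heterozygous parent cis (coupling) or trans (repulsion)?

The two most frequent classes are + + (145) and b al (110); these are the parental (non-recombinant) types.
So the F1 carried + + on one chromosome and b al on the other — the recessive alleles are on the same chromosome (cis / coupling).

cis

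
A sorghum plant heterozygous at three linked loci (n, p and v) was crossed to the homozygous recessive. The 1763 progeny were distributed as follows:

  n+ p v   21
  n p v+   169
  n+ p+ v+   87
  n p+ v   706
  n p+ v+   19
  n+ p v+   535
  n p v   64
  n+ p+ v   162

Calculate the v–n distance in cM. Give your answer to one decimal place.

The two most frequent reciprocal classes, n+ p v+ and n p+ v, are the parental types, so the F1 was n+ p v+ / n p+ v.
The two rarest classes, n+ p v and n p+ v+, are the double crossovers. Comparing them with the parentals, only the v allele has switched, so v is the middle locus and the order is p – v – n.
Crossovers in the v–n interval produce the single-crossover classes n p v+ and n+ p+ v (169 + 162 = 331) plus the double crossovers (40).
RF(v–n) = (331 + 40) / 1763 = 371/1763 = 0.2104 → 21.0 cM.

21.0 cM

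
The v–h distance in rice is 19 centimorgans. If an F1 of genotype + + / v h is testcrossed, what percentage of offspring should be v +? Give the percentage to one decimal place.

A map distance of 19 centimorgans corresponds to a recombination frequency of 0.190.
The F1 is + + / v h, so v + is a recombinant gamete class with expected frequency r/2 = 0.190/2 = 0.0950.
That is 0.0950 = 9.5% of the progeny.

9.5%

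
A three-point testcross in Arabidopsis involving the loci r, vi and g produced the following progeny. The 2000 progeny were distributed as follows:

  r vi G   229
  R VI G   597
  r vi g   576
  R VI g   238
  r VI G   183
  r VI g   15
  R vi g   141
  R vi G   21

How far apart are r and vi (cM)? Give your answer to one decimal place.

18.0 cM

The two most frequent reciprocal classes, r vi g and R VI G, are the parental types, so the F1 was r vi g / R VI G.
The two rarest classes, r VI g and R vi G, are the double crossovers. Comparing them with the parentals, only the vi allele has switched, so vi is the middle locus and the order is g – vi – r.
Crossovers in the vi–r interval produce the single-crossover classes R vi g and r VI G (141 + 183 = 324) plus the double crossovers (36).
RF(vi–r) = (324 + 36) / 2000 = 360/2000 = 0.1800 → 18.0 cM.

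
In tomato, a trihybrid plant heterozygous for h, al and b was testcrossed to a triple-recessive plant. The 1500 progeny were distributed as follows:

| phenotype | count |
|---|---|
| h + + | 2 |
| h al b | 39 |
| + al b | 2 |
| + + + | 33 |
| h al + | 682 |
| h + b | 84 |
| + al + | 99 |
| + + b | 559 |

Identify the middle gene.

The two most frequent reciprocal classes, h al + and + + b, are the parental types, so the F1 was h al + / + + b.
The two rarest classes, h + + and + al b, are the double crossovers. Comparing them with the parentals, only the al allele has switched, so al is the middle locus and the order is b – al – h.

al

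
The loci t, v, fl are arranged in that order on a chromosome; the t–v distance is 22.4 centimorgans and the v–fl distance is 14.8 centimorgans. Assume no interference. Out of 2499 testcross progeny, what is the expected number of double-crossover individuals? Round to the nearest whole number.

83

Map distances give recombination frequencies of 0.224 and 0.148 for the two intervals.
With no interference, expected double-crossover frequency = 0.224 × 0.148 = 0.03315.
Expected number = 0.03315 × 2499 = 82.85 ≈ 83.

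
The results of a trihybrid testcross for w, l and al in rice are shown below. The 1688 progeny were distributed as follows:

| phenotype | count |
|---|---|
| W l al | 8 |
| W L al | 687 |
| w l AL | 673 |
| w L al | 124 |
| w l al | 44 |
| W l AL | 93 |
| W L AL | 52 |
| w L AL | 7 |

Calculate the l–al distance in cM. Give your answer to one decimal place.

6.6 cM

The two most frequent reciprocal classes, w l AL and W L al, are the parental types, so the F1 was w l AL / W L al.
The two rarest classes, w L AL and W l al, are the double crossovers. Comparing them with the parentals, only the l allele has switched, so l is the middle locus and the order is w – l – al.
Crossovers in the l–al interval produce the single-crossover classes w l al and W L AL (44 + 52 = 96) plus the double crossovers (15).
RF(l–al) = (96 + 15) / 1688 = 111/1688 = 0.0658 → 6.6 cM.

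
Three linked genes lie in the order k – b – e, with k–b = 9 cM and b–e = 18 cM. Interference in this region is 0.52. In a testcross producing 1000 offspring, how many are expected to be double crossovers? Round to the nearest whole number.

8

Map distances give recombination frequencies of 0.090 and 0.180 for the two intervals.
With interference 0.52 (so coincidence = 0.48), expected double-crossover frequency = 0.090 × 0.180 × 0.48 = 0.00778.
Expected number = 0.00778 × 1000 = 7.78 ≈ 8.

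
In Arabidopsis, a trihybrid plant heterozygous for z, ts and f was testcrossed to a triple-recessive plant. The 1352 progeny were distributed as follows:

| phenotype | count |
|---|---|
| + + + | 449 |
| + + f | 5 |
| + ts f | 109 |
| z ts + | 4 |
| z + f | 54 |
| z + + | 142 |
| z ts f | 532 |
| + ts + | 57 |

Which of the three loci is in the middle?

f

The two most frequent reciprocal classes, + + + and z ts f, are the parental types, so the F1 was + + + / z ts f.
The two rarest classes, + + f and z ts +, are the double crossovers. Comparing them with the parentals, only the f allele has switched, so f is the middle locus and the order is z – f – ts.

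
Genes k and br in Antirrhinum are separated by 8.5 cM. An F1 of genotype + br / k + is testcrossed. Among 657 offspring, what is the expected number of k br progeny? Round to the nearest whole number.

28

A map distance of 8.5 cM corresponds to a recombination frequency of 0.085.
The F1 is + br / k +, so k br is a recombinant gamete class with expected frequency r/2 = 0.085/2 = 0.0425.
Expected number = 0.0425 × 657 = 27.92 ≈ 28.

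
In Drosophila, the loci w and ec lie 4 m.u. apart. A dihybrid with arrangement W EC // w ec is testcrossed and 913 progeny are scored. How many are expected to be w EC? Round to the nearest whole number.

18

A map distance of 4 m.u. corresponds to a recombination frequency of 0.040.
The F1 is W EC / w ec, so w EC is a recombinant gamete class with expected frequency r/2 = 0.040/2 = 0.0200.
Expected number = 0.0200 × 913 = 18.26 ≈ 18.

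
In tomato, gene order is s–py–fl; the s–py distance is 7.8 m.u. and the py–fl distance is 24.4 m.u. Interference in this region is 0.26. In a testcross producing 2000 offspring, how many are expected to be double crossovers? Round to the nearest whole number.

28

Map distances give recombination frequencies of 0.078 and 0.244 for the two intervals.
With interference 0.26 (so coincidence = 0.74), expected double-crossover frequency = 0.078 × 0.244 × 0.74 = 0.01408.
Expected number = 0.01408 × 2000 = 28.17 ≈ 28.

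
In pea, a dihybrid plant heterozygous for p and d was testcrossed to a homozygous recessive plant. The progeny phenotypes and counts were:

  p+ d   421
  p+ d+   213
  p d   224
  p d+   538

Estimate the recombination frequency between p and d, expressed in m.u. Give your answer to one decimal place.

The two most frequent classes, p+ d (421) and p d+ (538), are the parental types, so the F1 was p+ d / p d+.
The recombinant classes are p+ d+ and p d: 213 + 224 = 437.
Recombination frequency = 437/1396 = 0.3130 ≈ 31.3%, i.e. 31.3 m.u.

31.3 m.u.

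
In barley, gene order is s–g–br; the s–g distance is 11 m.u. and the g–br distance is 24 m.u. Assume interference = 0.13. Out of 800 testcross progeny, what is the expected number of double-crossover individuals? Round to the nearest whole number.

18

Map distances give recombination frequencies of 0.110 and 0.240 for the two intervals.
With interference 0.13 (so coincidence = 0.87), expected double-crossover frequency = 0.110 × 0.240 × 0.87 = 0.02297.
Expected number = 0.02297 × 800 = 18.37 ≈ 18.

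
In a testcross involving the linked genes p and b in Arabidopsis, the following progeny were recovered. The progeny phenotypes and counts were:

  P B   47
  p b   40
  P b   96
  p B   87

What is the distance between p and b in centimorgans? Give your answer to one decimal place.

The two most frequent classes, P b (96) and p B (87), are the parental types, so the F1 was P b / p B.
The recombinant classes are P B and p b: 47 + 40 = 87.
Recombination frequency = 87/270 = 0.3222 ≈ 32.2%, i.e. 32.2 centimorgans.

32.2 centimorgans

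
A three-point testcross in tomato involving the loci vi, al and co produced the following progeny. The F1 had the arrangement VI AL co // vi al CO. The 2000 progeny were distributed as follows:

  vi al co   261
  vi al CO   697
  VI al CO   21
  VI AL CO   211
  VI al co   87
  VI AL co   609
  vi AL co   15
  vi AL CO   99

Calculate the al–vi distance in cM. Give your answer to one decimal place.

11.1 cM

The two rarest classes, vi AL co and VI al CO, are the double crossovers. Comparing them with the parentals, only the vi allele has switched, so vi is the middle locus and the order is al – vi – co.
Crossovers in the al–vi interval produce the single-crossover classes VI al co and vi AL CO (87 + 99 = 186) plus the double crossovers (36).
RF(al–vi) = (186 + 36) / 2000 = 222/2000 = 0.1110 → 11.1 cM.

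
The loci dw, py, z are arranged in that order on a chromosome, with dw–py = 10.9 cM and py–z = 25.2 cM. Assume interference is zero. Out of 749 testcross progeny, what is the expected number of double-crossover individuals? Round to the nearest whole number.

21

Map distances give recombination frequencies of 0.109 and 0.252 for the two intervals.
With no interference, expected double-crossover frequency = 0.109 × 0.252 = 0.02747.
Expected number = 0.02747 × 749 = 20.57 ≈ 21.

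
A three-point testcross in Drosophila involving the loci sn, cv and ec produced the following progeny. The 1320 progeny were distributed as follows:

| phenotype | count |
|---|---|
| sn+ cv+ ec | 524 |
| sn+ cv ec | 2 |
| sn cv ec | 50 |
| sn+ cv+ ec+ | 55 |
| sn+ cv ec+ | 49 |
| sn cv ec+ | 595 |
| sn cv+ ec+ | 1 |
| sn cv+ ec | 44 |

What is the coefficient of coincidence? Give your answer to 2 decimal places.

The two most frequent reciprocal classes, sn+ cv+ ec and sn cv ec+, are the parental types, so the F1 was sn+ cv+ ec / sn cv ec+.
The two rarest classes, sn+ cv ec and sn cv+ ec+, are the double crossovers. Comparing them with the parentals, only the cv allele has switched, so cv is the middle locus and the order is ec – cv – sn.
ec–cv: (105 + 3)/1320 = 0.0818; cv–sn: (93 + 3)/1320 = 0.0727.
Expected DCO frequency = 0.0818 × 0.0727 ≈ 0.00595; observed = 3/1320 ≈ 0.00227.
Coefficient of coincidence = 0.00227/0.00595 ≈ 0.38.

0.38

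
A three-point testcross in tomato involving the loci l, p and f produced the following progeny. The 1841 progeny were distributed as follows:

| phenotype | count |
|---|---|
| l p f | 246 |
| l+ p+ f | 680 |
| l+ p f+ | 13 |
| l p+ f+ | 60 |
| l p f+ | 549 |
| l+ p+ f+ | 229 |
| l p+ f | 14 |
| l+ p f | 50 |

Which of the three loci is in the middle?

The two most frequent reciprocal classes, l+ p+ f and l p f+, are the parental types, so the F1 was l+ p+ f / l p f+.
The two rarest classes, l p+ f and l+ p f+, are the double crossovers. Comparing them with the parentals, only the l allele has switched, so l is the middle locus and the order is f – l – p.

l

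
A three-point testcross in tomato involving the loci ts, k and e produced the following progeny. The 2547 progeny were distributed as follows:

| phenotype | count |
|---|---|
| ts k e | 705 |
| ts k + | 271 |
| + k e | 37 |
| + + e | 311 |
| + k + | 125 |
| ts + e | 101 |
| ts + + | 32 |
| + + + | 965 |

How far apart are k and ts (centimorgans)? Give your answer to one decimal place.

11.6 centimorgans

The two most frequent reciprocal classes, ts k e and + + +, are the parental types, so the F1 was ts k e / + + +.
The two rarest classes, + k e and ts + +, are the double crossovers. Comparing them with the parentals, only the ts allele has switched, so ts is the middle locus and the order is k – ts – e.
Crossovers in the k–ts interval produce the single-crossover classes ts + e and + k + (101 + 125 = 226) plus the double crossovers (69).
RF(k–ts) = (226 + 69) / 2547 = 295/2547 = 0.1158 → 11.6 centimorgans.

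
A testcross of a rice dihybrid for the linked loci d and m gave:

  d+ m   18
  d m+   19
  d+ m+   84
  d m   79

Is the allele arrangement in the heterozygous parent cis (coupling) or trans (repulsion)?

cis

The two most frequent classes are d+ m+ (84) and d m (79); these are the parental (non-recombinant) types.
So the F1 carried d+ m+ on one chromosome and d m on the other — the recessive alleles are on the same chromosome (cis / coupling).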